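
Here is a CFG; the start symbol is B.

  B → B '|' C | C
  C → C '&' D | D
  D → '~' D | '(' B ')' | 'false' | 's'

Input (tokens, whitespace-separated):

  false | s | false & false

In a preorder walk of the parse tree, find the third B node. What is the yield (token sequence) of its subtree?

false

[B [B [B [C [D false]]] | [C [D s]]] | [C [C [D false]] & [D false]]]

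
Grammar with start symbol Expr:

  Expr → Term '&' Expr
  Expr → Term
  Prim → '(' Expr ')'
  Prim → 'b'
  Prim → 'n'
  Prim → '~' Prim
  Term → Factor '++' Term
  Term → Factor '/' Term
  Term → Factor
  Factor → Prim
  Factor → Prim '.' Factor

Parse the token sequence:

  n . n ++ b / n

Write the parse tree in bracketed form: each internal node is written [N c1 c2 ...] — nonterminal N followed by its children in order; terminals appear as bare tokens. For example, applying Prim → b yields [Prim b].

Expr
Term
Factor ++ Term
Prim . Factor ++ Term
n . Factor ++ Term
n . Prim ++ Term
n . n ++ Term
n . n ++ Factor / Term
n . n ++ Prim / Term
n . n ++ b / Term
n . n ++ b / Factor
n . n ++ b / Prim
n . n ++ b / n

[Expr [Term [Factor [Prim n] . [Factor [Prim n]]] ++ [Term [Factor [Prim b]] / [Term [Factor [Prim n]]]]]]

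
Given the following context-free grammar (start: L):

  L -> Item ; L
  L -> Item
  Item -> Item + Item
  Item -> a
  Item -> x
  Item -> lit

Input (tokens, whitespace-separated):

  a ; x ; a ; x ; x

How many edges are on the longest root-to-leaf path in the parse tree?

6

[L [Item a] ; [L [Item x] ; [L [Item a] ; [L [Item x] ; [L [Item x]]]]]]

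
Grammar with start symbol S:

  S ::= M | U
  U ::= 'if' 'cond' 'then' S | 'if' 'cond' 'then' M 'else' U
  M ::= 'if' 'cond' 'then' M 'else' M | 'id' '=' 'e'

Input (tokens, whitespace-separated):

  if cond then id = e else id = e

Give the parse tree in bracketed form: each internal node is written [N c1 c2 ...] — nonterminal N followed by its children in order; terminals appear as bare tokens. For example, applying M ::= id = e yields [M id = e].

[S [M if cond then [M id = e] else [M id = e]]]

S
M
if cond then M else M
if cond then id = e else M
if cond then id = e else id = e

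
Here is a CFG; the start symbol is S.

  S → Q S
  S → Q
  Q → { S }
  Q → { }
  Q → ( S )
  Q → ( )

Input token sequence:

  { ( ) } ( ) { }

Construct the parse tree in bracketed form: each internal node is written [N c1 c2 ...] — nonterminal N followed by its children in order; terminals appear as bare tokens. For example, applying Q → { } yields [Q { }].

S
Q S
{ S } S
{ Q } S
{ ( ) } S
{ ( ) } Q S
{ ( ) } ( ) S
{ ( ) } ( ) Q
{ ( ) } ( ) { }

[S [Q { [S [Q ( )]] }] [S [Q ( )] [S [Q { }]]]]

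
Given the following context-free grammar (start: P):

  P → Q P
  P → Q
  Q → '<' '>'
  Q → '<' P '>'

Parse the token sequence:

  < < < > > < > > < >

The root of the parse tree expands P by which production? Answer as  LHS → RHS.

P → Q P

[P [Q < [P [Q < [P [Q < >]] >] [P [Q < >]]] >] [P [Q < >]]]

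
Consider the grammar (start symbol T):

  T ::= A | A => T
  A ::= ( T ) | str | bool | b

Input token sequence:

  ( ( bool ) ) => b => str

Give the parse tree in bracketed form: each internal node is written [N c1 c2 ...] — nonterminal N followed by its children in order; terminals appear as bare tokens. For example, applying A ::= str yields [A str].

T
A => T
( T ) => T
( A ) => T
( ( T ) ) => T
( ( A ) ) => T
( ( bool ) ) => T
( ( bool ) ) => A => T
( ( bool ) ) => b => T
( ( bool ) ) => b => A
( ( bool ) ) => b => str

[T [A ( [T [A ( [T [A bool]] )]] )] => [T [A b] => [T [A str]]]]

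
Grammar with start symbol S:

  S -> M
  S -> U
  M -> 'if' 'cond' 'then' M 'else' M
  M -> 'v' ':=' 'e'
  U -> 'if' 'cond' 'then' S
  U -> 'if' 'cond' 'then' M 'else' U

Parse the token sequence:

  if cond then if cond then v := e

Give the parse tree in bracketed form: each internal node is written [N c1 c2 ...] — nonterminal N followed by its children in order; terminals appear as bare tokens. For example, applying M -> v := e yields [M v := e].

S
U
if cond then S
if cond then U
if cond then if cond then S
if cond then if cond then M
if cond then if cond then v := e

[S [U if cond then [S [U if cond then [S [M v := e]]]]]]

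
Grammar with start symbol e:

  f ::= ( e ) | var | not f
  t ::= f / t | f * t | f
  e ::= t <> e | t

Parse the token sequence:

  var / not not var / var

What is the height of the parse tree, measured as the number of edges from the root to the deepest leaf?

6

[e [t [f var] / [t [f not [f not [f var]]] / [t [f var]]]]]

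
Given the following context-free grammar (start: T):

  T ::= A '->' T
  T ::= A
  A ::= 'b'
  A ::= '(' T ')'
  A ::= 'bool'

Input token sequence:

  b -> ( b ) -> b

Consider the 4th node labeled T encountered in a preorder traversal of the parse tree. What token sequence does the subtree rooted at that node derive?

[T [A b] -> [T [A ( [T [A b]] )] -> [T [A b]]]]

b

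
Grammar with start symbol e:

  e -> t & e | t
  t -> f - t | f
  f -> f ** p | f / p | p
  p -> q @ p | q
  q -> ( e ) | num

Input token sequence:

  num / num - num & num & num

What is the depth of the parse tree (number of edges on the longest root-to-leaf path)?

7

[e [t [f [f [p [q num]]] / [p [q num]]] - [t [f [p [q num]]]]] & [e [t [f [p [q num]]]] & [e [t [f [p [q num]]]]]]]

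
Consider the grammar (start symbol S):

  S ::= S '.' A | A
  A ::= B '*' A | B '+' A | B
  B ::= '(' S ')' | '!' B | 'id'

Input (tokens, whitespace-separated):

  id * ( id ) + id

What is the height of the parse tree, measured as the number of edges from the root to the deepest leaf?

[S [A [B id] * [A [B ( [S [A [B id]]] )] + [A [B id]]]]]

7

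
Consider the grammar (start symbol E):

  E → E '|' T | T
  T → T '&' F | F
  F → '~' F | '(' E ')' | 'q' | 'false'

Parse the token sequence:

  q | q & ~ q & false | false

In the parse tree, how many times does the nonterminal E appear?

3

[E [E [E [T [F q]]] | [T [T [T [F q]] & [F ~ [F q]]] & [F false]]] | [T [F false]]]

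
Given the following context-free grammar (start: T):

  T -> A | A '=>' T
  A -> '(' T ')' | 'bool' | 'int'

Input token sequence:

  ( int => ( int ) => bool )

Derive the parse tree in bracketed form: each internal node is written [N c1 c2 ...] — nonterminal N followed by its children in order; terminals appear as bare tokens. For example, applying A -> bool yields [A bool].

T
A
( T )
( A => T )
( int => T )
( int => A => T )
( int => ( T ) => T )
( int => ( A ) => T )
( int => ( int ) => T )
( int => ( int ) => A )
( int => ( int ) => bool )

[T [A ( [T [A int] => [T [A ( [T [A int]] )] => [T [A bool]]]] )]]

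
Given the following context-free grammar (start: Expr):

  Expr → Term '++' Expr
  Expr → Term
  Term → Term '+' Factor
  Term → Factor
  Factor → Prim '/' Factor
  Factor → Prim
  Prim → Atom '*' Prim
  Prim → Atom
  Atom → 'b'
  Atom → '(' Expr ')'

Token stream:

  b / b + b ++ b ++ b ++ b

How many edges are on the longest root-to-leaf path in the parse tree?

8

[Expr [Term [Term [Factor [Prim [Atom b]] / [Factor [Prim [Atom b]]]]] + [Factor [Prim [Atom b]]]] ++ [Expr [Term [Factor [Prim [Atom b]]]] ++ [Expr [Term [Factor [Prim [Atom b]]]] ++ [Expr [Term [Factor [Prim [Atom b]]]]]]]]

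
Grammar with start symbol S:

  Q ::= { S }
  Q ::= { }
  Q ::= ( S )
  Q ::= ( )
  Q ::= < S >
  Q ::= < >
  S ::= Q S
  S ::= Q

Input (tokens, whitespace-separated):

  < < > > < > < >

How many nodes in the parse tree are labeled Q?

[S [Q < [S [Q < >]] >] [S [Q < >] [S [Q < >]]]]

4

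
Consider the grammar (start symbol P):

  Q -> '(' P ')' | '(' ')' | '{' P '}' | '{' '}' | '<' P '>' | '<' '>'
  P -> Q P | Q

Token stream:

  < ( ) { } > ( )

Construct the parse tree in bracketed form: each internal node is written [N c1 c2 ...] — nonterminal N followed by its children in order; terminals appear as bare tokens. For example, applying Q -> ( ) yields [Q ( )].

[P [Q < [P [Q ( )] [P [Q { }]]] >] [P [Q ( )]]]

P
Q P
< P > P
< Q P > P
< ( ) P > P
< ( ) Q > P
< ( ) { } > P
< ( ) { } > Q
< ( ) { } > ( )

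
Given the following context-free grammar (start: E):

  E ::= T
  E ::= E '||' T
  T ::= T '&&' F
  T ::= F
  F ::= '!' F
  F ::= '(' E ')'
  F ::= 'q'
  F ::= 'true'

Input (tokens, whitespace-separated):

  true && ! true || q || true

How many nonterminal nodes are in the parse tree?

12

[E [E [E [T [T [F true]] && [F ! [F true]]]] || [T [F q]]] || [T [F true]]]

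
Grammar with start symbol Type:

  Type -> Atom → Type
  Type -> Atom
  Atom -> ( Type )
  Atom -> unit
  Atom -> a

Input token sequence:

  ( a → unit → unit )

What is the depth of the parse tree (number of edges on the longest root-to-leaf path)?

[Type [Atom ( [Type [Atom a] → [Type [Atom unit] → [Type [Atom unit]]]] )]]

6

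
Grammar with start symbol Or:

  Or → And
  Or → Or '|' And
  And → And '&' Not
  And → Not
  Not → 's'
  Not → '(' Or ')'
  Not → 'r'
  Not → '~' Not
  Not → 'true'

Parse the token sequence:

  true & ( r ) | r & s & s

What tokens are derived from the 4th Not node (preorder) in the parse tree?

r

[Or [Or [And [And [Not true]] & [Not ( [Or [And [Not r]]] )]]] | [And [And [And [Not r]] & [Not s]] & [Not s]]]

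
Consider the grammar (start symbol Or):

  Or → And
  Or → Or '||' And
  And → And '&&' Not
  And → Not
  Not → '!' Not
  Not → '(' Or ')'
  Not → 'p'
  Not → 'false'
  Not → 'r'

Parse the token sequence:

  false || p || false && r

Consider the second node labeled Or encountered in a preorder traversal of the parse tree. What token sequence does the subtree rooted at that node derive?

false || p

[Or [Or [Or [And [Not false]]] || [And [Not p]]] || [And [And [Not false]] && [Not r]]]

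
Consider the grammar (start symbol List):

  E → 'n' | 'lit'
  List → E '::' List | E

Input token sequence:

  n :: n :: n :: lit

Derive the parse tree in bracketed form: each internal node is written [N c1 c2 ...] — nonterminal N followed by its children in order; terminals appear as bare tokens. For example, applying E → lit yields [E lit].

[List [E n] :: [List [E n] :: [List [E n] :: [List [E lit]]]]]

List
E :: List
n :: List
n :: E :: List
n :: n :: List
n :: n :: E :: List
n :: n :: n :: List
n :: n :: n :: E
n :: n :: n :: lit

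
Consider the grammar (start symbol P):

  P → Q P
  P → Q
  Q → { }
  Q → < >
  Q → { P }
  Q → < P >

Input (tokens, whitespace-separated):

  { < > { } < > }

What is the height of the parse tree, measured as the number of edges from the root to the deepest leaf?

[P [Q { [P [Q < >] [P [Q { }] [P [Q < >]]]] }]]

6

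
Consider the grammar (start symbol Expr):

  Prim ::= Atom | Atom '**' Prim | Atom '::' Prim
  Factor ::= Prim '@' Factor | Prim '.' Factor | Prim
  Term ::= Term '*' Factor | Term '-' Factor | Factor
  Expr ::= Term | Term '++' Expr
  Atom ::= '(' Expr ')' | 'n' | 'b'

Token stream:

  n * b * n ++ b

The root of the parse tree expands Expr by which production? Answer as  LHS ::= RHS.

[Expr [Term [Term [Term [Factor [Prim [Atom n]]]] * [Factor [Prim [Atom b]]]] * [Factor [Prim [Atom n]]]] ++ [Expr [Term [Factor [Prim [Atom b]]]]]]

Expr ::= Term '++' Expr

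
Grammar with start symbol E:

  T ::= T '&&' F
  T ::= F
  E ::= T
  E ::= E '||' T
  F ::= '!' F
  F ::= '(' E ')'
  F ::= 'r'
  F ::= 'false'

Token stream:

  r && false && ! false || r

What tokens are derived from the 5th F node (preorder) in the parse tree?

r

[E [E [T [T [T [F r]] && [F false]] && [F ! [F false]]]] || [T [F r]]]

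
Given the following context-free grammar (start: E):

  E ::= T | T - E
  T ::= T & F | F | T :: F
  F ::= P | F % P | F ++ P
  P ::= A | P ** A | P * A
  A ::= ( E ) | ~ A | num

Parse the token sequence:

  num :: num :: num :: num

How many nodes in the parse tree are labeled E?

[E [T [T [T [T [F [P [A num]]]] :: [F [P [A num]]]] :: [F [P [A num]]]] :: [F [P [A num]]]]]

1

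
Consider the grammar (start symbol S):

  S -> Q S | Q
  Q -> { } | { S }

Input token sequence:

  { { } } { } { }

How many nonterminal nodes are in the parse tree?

8

[S [Q { [S [Q { }]] }] [S [Q { }] [S [Q { }]]]]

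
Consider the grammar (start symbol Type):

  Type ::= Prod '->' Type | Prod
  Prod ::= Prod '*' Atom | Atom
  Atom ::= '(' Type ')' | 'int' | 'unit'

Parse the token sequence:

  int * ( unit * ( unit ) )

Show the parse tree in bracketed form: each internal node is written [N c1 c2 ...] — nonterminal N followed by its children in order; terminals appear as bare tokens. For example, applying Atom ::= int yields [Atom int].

[Type [Prod [Prod [Atom int]] * [Atom ( [Type [Prod [Prod [Atom unit]] * [Atom ( [Type [Prod [Atom unit]]] )]]] )]]]

Type
Prod
Prod * Atom
Atom * Atom
int * Atom
int * ( Type )
int * ( Prod )
int * ( Prod * Atom )
int * ( Atom * Atom )
int * ( unit * Atom )
int * ( unit * ( Type ) )
int * ( unit * ( Prod ) )
int * ( unit * ( Atom ) )
int * ( unit * ( unit ) )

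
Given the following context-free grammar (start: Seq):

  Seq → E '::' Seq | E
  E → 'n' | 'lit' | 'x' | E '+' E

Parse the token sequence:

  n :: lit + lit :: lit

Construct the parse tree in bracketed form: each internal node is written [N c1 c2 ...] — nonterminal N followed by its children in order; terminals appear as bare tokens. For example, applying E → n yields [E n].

Seq
E :: Seq
n :: Seq
n :: E :: Seq
n :: E + E :: Seq
n :: lit + E :: Seq
n :: lit + lit :: Seq
n :: lit + lit :: E
n :: lit + lit :: lit

[Seq [E n] :: [Seq [E [E lit] + [E lit]] :: [Seq [E lit]]]]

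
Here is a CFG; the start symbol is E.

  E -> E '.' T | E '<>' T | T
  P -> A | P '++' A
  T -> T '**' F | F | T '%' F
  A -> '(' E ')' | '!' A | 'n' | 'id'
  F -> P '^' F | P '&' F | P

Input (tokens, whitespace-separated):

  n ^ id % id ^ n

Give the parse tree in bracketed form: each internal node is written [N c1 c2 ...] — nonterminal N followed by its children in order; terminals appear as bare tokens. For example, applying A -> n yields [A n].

E
T
T % F
F % F
P ^ F % F
A ^ F % F
n ^ F % F
n ^ P % F
n ^ A % F
n ^ id % F
n ^ id % P ^ F
n ^ id % A ^ F
n ^ id % id ^ F
n ^ id % id ^ P
n ^ id % id ^ A
n ^ id % id ^ n

[E [T [T [F [P [A n]] ^ [F [P [A id]]]]] % [F [P [A id]] ^ [F [P [A n]]]]]]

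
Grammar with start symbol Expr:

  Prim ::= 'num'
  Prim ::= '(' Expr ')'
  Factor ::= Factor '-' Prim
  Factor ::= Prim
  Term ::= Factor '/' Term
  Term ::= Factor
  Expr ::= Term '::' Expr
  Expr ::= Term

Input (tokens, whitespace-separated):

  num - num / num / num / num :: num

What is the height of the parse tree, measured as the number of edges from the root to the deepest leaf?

[Expr [Term [Factor [Factor [Prim num]] - [Prim num]] / [Term [Factor [Prim num]] / [Term [Factor [Prim num]] / [Term [Factor [Prim num]]]]]] :: [Expr [Term [Factor [Prim num]]]]]

7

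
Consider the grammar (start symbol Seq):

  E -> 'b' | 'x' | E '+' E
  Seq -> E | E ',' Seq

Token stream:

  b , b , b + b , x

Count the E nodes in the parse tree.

6

[Seq [E b] , [Seq [E b] , [Seq [E [E b] + [E b]] , [Seq [E x]]]]]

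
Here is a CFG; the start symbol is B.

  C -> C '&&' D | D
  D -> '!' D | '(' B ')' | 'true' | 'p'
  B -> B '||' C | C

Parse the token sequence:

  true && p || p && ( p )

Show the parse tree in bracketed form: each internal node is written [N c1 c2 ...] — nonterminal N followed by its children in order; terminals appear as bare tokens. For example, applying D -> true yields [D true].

[B [B [C [C [D true]] && [D p]]] || [C [C [D p]] && [D ( [B [C [D p]]] )]]]

B
B || C
C || C
C && D || C
D && D || C
true && D || C
true && p || C
true && p || C && D
true && p || D && D
true && p || p && D
true && p || p && ( B )
true && p || p && ( C )
true && p || p && ( D )
true && p || p && ( p )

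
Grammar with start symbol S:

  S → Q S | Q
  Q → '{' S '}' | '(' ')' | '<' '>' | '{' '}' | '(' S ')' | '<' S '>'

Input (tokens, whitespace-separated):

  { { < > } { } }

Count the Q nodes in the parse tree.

[S [Q { [S [Q { [S [Q < >]] }] [S [Q { }]]] }]]

4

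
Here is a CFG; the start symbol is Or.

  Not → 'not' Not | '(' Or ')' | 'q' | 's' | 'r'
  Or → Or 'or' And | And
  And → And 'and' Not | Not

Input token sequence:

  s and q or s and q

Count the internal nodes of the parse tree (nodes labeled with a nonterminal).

[Or [Or [And [And [Not s]] and [Not q]]] or [And [And [Not s]] and [Not q]]]

10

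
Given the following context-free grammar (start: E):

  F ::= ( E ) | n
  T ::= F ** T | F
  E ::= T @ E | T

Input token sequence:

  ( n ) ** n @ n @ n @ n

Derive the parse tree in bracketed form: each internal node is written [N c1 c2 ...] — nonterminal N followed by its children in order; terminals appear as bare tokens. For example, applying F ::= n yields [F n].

[E [T [F ( [E [T [F n]]] )] ** [T [F n]]] @ [E [T [F n]] @ [E [T [F n]] @ [E [T [F n]]]]]]

E
T @ E
F ** T @ E
( E ) ** T @ E
( T ) ** T @ E
( F ) ** T @ E
( n ) ** T @ E
( n ) ** F @ E
( n ) ** n @ E
( n ) ** n @ T @ E
( n ) ** n @ F @ E
( n ) ** n @ n @ E
( n ) ** n @ n @ T @ E
( n ) ** n @ n @ F @ E
( n ) ** n @ n @ n @ E
( n ) ** n @ n @ n @ T
( n ) ** n @ n @ n @ F
( n ) ** n @ n @ n @ n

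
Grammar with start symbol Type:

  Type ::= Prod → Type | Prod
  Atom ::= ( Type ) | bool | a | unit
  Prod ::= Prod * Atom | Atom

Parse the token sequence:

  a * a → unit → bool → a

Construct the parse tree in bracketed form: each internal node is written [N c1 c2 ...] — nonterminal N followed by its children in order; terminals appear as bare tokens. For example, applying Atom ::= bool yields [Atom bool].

[Type [Prod [Prod [Atom a]] * [Atom a]] → [Type [Prod [Atom unit]] → [Type [Prod [Atom bool]] → [Type [Prod [Atom a]]]]]]

Type
Prod → Type
Prod * Atom → Type
Atom * Atom → Type
a * Atom → Type
a * a → Type
a * a → Prod → Type
a * a → Atom → Type
a * a → unit → Type
a * a → unit → Prod → Type
a * a → unit → Atom → Type
a * a → unit → bool → Type
a * a → unit → bool → Prod
a * a → unit → bool → Atom
a * a → unit → bool → a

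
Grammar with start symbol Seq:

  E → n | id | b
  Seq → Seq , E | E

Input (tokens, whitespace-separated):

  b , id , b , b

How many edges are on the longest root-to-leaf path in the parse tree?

[Seq [Seq [Seq [Seq [E b]] , [E id]] , [E b]] , [E b]]

5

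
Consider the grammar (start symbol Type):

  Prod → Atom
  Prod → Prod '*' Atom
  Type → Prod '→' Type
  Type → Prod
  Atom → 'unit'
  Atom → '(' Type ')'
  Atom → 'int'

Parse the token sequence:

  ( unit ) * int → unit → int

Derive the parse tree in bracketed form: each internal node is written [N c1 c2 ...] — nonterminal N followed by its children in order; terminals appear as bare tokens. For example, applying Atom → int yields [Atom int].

Type
Prod → Type
Prod * Atom → Type
Atom * Atom → Type
( Type ) * Atom → Type
( Prod ) * Atom → Type
( Atom ) * Atom → Type
( unit ) * Atom → Type
( unit ) * int → Type
( unit ) * int → Prod → Type
( unit ) * int → Atom → Type
( unit ) * int → unit → Type
( unit ) * int → unit → Prod
( unit ) * int → unit → Atom
( unit ) * int → unit → int

[Type [Prod [Prod [Atom ( [Type [Prod [Atom unit]]] )]] * [Atom int]] → [Type [Prod [Atom unit]] → [Type [Prod [Atom int]]]]]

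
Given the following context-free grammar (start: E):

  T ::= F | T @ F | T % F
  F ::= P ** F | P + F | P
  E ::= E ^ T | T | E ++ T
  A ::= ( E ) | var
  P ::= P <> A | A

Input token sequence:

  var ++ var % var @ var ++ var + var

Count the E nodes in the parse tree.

[E [E [E [T [F [P [A var]]]]] ++ [T [T [T [F [P [A var]]]] % [F [P [A var]]]] @ [F [P [A var]]]]] ++ [T [F [P [A var]] + [F [P [A var]]]]]]

3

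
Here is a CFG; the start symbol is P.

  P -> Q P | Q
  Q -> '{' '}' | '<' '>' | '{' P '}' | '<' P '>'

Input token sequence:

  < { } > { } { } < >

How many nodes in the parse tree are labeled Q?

[P [Q < [P [Q { }]] >] [P [Q { }] [P [Q { }] [P [Q < >]]]]]

5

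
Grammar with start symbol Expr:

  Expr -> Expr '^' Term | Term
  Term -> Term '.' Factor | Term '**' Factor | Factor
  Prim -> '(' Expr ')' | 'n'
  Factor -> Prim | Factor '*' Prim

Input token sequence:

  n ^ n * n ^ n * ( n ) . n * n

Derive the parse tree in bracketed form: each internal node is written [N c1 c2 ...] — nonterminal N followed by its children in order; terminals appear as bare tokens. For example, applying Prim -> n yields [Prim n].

[Expr [Expr [Expr [Term [Factor [Prim n]]]] ^ [Term [Factor [Factor [Prim n]] * [Prim n]]]] ^ [Term [Term [Factor [Factor [Prim n]] * [Prim ( [Expr [Term [Factor [Prim n]]]] )]]] . [Factor [Factor [Prim n]] * [Prim n]]]]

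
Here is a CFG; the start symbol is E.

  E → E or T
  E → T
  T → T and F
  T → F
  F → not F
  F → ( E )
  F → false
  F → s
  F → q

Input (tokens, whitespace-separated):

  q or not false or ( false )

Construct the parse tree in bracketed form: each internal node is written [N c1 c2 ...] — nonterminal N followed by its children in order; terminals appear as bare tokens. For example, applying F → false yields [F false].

E
E or T
E or T or T
T or T or T
F or T or T
q or T or T
q or F or T
q or not F or T
q or not false or T
q or not false or F
q or not false or ( E )
q or not false or ( T )
q or not false or ( F )
q or not false or ( false )

[E [E [E [T [F q]]] or [T [F not [F false]]]] or [T [F ( [E [T [F false]]] )]]]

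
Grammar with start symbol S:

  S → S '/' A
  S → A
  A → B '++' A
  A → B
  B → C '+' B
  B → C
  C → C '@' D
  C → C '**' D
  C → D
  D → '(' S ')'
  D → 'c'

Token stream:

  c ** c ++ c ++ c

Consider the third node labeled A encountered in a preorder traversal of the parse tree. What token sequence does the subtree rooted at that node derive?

[S [A [B [C [C [D c]] ** [D c]]] ++ [A [B [C [D c]]] ++ [A [B [C [D c]]]]]]]

c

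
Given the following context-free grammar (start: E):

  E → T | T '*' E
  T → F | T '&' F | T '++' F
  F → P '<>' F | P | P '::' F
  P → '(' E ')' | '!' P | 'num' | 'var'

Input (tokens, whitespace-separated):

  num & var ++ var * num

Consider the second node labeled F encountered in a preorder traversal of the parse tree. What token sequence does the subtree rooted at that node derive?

var

[E [T [T [T [F [P num]]] & [F [P var]]] ++ [F [P var]]] * [E [T [F [P num]]]]]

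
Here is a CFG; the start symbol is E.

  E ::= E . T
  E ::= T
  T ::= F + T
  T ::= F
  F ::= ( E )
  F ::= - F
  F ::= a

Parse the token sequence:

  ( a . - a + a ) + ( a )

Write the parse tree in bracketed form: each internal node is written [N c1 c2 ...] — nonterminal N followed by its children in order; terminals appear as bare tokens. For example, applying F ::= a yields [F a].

E
T
F + T
( E ) + T
( E . T ) + T
( T . T ) + T
( F . T ) + T
( a . T ) + T
( a . F + T ) + T
( a . - F + T ) + T
( a . - a + T ) + T
( a . - a + F ) + T
( a . - a + a ) + T
( a . - a + a ) + F
( a . - a + a ) + ( E )
( a . - a + a ) + ( T )
( a . - a + a ) + ( F )
( a . - a + a ) + ( a )

[E [T [F ( [E [E [T [F a]]] . [T [F - [F a]] + [T [F a]]]] )] + [T [F ( [E [T [F a]]] )]]]]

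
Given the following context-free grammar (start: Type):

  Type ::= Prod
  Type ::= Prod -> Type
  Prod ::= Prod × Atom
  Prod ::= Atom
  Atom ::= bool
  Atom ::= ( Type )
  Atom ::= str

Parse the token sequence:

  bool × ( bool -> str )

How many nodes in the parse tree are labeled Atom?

[Type [Prod [Prod [Atom bool]] × [Atom ( [Type [Prod [Atom bool]] -> [Type [Prod [Atom str]]]] )]]]

4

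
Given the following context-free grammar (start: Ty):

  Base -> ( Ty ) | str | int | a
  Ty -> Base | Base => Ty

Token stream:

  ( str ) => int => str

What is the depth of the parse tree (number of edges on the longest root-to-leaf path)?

[Ty [Base ( [Ty [Base str]] )] => [Ty [Base int] => [Ty [Base str]]]]

4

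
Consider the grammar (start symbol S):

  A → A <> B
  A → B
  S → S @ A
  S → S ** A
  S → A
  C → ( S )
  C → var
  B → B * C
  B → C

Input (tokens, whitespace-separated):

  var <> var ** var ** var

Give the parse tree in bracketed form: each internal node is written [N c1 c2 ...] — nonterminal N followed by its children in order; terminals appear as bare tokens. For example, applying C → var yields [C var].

S
S ** A
S ** A ** A
A ** A ** A
A <> B ** A ** A
B <> B ** A ** A
C <> B ** A ** A
var <> B ** A ** A
var <> C ** A ** A
var <> var ** A ** A
var <> var ** B ** A
var <> var ** C ** A
var <> var ** var ** A
var <> var ** var ** B
var <> var ** var ** C
var <> var ** var ** var

[S [S [S [A [A [B [C var]]] <> [B [C var]]]] ** [A [B [C var]]]] ** [A [B [C var]]]]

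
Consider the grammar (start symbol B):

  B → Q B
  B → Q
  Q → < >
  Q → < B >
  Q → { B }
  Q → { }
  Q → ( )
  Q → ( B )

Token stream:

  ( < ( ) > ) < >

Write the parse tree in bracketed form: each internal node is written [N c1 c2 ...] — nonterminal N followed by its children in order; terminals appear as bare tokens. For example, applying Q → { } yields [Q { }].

[B [Q ( [B [Q < [B [Q ( )]] >]] )] [B [Q < >]]]

B
Q B
( B ) B
( Q ) B
( < B > ) B
( < Q > ) B
( < ( ) > ) B
( < ( ) > ) Q
( < ( ) > ) < >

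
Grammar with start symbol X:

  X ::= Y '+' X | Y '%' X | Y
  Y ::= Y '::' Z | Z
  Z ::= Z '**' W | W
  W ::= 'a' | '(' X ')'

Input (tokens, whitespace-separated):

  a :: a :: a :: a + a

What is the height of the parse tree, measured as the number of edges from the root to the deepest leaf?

[X [Y [Y [Y [Y [Z [W a]]] :: [Z [W a]]] :: [Z [W a]]] :: [Z [W a]]] + [X [Y [Z [W a]]]]]

7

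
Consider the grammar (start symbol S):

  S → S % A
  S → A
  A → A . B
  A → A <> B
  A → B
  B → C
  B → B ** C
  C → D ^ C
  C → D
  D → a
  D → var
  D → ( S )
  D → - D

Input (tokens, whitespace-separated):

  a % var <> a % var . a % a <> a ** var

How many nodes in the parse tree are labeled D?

8

[S [S [S [S [A [B [C [D a]]]]] % [A [A [B [C [D var]]]] <> [B [C [D a]]]]] % [A [A [B [C [D var]]]] . [B [C [D a]]]]] % [A [A [B [C [D a]]]] <> [B [B [C [D a]]] ** [C [D var]]]]]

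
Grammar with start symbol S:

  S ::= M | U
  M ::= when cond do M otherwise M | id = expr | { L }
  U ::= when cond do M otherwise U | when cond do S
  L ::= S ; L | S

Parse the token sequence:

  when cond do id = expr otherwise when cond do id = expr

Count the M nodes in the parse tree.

2

[S [U when cond do [M id = expr] otherwise [U when cond do [S [M id = expr]]]]]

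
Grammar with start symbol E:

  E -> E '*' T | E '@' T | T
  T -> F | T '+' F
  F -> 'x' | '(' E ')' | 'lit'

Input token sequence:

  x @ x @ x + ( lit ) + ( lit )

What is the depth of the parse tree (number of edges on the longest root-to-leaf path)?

[E [E [E [T [F x]]] @ [T [F x]]] @ [T [T [T [F x]] + [F ( [E [T [F lit]]] )]] + [F ( [E [T [F lit]]] )]]]

7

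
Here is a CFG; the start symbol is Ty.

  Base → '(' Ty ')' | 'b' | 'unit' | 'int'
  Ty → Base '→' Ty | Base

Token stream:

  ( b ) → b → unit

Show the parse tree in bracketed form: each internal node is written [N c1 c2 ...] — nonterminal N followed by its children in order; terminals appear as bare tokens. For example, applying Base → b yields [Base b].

[Ty [Base ( [Ty [Base b]] )] → [Ty [Base b] → [Ty [Base unit]]]]

Ty
Base → Ty
( Ty ) → Ty
( Base ) → Ty
( b ) → Ty
( b ) → Base → Ty
( b ) → b → Ty
( b ) → b → Base
( b ) → b → unit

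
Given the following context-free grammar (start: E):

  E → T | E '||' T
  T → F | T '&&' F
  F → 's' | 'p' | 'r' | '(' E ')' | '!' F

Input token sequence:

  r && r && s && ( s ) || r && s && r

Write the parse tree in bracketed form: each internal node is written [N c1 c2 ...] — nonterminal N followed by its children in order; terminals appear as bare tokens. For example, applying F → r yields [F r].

E
E || T
T || T
T && F || T
T && F && F || T
T && F && F && F || T
F && F && F && F || T
r && F && F && F || T
r && r && F && F || T
r && r && s && F || T
r && r && s && ( E ) || T
r && r && s && ( T ) || T
r && r && s && ( F ) || T
r && r && s && ( s ) || T
r && r && s && ( s ) || T && F
r && r && s && ( s ) || T && F && F
r && r && s && ( s ) || F && F && F
r && r && s && ( s ) || r && F && F
r && r && s && ( s ) || r && s && F
r && r && s && ( s ) || r && s && r

[E [E [T [T [T [T [F r]] && [F r]] && [F s]] && [F ( [E [T [F s]]] )]]] || [T [T [T [F r]] && [F s]] && [F r]]]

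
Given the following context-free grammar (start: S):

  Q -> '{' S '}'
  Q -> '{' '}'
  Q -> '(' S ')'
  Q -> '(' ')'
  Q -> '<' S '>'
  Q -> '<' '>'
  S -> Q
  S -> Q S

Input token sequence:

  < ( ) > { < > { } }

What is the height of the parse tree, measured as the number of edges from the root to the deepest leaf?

6

[S [Q < [S [Q ( )]] >] [S [Q { [S [Q < >] [S [Q { }]]] }]]]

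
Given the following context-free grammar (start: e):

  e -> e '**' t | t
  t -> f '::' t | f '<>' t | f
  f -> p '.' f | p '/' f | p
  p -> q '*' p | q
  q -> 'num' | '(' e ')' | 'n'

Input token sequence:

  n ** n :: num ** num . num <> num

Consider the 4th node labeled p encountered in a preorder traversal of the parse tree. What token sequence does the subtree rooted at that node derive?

[e [e [e [t [f [p [q n]]]]] ** [t [f [p [q n]]] :: [t [f [p [q num]]]]]] ** [t [f [p [q num]] . [f [p [q num]]]] <> [t [f [p [q num]]]]]]

num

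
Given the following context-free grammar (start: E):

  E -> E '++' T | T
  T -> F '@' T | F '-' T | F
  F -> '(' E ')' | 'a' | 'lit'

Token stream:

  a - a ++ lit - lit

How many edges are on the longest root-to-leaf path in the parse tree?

5

[E [E [T [F a] - [T [F a]]]] ++ [T [F lit] - [T [F lit]]]]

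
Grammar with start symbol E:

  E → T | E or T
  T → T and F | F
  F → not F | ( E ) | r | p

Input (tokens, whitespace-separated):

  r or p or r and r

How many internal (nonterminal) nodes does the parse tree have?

11

[E [E [E [T [F r]]] or [T [F p]]] or [T [T [F r]] and [F r]]]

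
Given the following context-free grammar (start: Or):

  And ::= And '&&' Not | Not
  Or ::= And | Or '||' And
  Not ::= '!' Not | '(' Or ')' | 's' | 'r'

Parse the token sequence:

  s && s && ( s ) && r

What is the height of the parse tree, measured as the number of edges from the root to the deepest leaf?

7

[Or [And [And [And [And [Not s]] && [Not s]] && [Not ( [Or [And [Not s]]] )]] && [Not r]]]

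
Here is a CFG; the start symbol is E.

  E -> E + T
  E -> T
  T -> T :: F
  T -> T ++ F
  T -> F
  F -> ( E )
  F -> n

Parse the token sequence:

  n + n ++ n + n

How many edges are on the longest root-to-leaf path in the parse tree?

5

[E [E [E [T [F n]]] + [T [T [F n]] ++ [F n]]] + [T [F n]]]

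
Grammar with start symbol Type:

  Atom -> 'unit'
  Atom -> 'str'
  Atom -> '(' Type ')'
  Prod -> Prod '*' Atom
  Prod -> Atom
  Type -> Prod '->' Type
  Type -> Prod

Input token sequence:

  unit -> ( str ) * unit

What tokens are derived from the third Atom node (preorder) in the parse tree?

str

[Type [Prod [Atom unit]] -> [Type [Prod [Prod [Atom ( [Type [Prod [Atom str]]] )]] * [Atom unit]]]]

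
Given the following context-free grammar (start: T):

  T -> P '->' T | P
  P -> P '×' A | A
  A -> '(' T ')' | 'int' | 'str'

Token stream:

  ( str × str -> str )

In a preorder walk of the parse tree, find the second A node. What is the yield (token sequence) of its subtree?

[T [P [A ( [T [P [P [A str]] × [A str]] -> [T [P [A str]]]] )]]]

str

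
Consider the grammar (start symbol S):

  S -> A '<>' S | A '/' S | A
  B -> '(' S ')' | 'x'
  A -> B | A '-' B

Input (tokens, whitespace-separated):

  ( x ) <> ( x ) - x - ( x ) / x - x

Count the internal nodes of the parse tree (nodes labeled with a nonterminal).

[S [A [B ( [S [A [B x]]] )]] <> [S [A [A [A [B ( [S [A [B x]]] )]] - [B x]] - [B ( [S [A [B x]]] )]] / [S [A [A [B x]] - [B x]]]]]

24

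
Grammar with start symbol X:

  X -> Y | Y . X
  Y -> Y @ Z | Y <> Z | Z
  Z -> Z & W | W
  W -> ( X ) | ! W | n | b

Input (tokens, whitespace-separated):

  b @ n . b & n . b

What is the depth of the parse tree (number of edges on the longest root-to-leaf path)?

6

[X [Y [Y [Z [W b]]] @ [Z [W n]]] . [X [Y [Z [Z [W b]] & [W n]]] . [X [Y [Z [W b]]]]]]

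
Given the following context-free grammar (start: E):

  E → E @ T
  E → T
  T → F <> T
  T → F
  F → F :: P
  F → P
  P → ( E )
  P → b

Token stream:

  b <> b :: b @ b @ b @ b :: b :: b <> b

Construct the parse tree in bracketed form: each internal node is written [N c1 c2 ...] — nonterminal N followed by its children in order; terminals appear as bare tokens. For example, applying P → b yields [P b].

[E [E [E [E [T [F [P b]] <> [T [F [F [P b]] :: [P b]]]]] @ [T [F [P b]]]] @ [T [F [P b]]]] @ [T [F [F [F [P b]] :: [P b]] :: [P b]] <> [T [F [P b]]]]]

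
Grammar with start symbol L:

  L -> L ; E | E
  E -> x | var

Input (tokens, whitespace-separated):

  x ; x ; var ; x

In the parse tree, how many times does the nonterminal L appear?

4

[L [L [L [L [E x]] ; [E x]] ; [E var]] ; [E x]]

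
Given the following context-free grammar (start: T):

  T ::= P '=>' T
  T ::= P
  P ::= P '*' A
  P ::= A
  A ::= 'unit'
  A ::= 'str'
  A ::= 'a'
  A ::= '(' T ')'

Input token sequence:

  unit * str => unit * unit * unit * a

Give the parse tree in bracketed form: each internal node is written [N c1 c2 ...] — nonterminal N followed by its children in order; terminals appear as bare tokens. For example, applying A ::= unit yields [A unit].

T
P => T
P * A => T
A * A => T
unit * A => T
unit * str => T
unit * str => P
unit * str => P * A
unit * str => P * A * A
unit * str => P * A * A * A
unit * str => A * A * A * A
unit * str => unit * A * A * A
unit * str => unit * unit * A * A
unit * str => unit * unit * unit * A
unit * str => unit * unit * unit * a

[T [P [P [A unit]] * [A str]] => [T [P [P [P [P [A unit]] * [A unit]] * [A unit]] * [A a]]]]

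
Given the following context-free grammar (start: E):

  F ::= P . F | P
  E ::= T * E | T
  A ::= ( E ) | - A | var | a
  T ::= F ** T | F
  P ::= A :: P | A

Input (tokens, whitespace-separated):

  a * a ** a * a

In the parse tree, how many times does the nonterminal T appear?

[E [T [F [P [A a]]]] * [E [T [F [P [A a]]] ** [T [F [P [A a]]]]] * [E [T [F [P [A a]]]]]]]

4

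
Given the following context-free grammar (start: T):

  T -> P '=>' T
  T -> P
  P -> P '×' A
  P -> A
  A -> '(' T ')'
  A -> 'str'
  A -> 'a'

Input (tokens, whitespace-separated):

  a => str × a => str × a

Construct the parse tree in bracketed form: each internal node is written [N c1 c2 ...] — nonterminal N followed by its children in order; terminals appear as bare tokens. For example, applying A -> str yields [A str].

[T [P [A a]] => [T [P [P [A str]] × [A a]] => [T [P [P [A str]] × [A a]]]]]

T
P => T
A => T
a => T
a => P => T
a => P × A => T
a => A × A => T
a => str × A => T
a => str × a => T
a => str × a => P
a => str × a => P × A
a => str × a => A × A
a => str × a => str × A
a => str × a => str × a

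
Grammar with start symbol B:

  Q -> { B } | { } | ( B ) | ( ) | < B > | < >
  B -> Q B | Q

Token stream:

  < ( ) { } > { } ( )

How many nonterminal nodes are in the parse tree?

10

[B [Q < [B [Q ( )] [B [Q { }]]] >] [B [Q { }] [B [Q ( )]]]]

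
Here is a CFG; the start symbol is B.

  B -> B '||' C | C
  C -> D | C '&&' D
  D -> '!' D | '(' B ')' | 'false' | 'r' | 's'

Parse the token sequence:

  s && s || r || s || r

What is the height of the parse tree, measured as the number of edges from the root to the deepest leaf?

7

[B [B [B [B [C [C [D s]] && [D s]]] || [C [D r]]] || [C [D s]]] || [C [D r]]]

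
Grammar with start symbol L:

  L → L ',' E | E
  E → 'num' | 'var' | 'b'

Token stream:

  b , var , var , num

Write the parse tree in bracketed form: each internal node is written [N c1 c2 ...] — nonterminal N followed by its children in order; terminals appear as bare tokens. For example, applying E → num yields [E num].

[L [L [L [L [E b]] , [E var]] , [E var]] , [E num]]

L
L , E
L , E , E
L , E , E , E
E , E , E , E
b , E , E , E
b , var , E , E
b , var , var , E
b , var , var , num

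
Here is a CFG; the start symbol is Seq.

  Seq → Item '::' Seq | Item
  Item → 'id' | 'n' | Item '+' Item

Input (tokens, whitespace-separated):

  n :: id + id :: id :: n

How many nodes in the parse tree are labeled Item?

6

[Seq [Item n] :: [Seq [Item [Item id] + [Item id]] :: [Seq [Item id] :: [Seq [Item n]]]]]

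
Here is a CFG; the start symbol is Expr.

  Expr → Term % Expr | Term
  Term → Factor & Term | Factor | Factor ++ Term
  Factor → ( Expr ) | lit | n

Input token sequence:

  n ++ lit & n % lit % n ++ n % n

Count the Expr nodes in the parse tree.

[Expr [Term [Factor n] ++ [Term [Factor lit] & [Term [Factor n]]]] % [Expr [Term [Factor lit]] % [Expr [Term [Factor n] ++ [Term [Factor n]]] % [Expr [Term [Factor n]]]]]]

4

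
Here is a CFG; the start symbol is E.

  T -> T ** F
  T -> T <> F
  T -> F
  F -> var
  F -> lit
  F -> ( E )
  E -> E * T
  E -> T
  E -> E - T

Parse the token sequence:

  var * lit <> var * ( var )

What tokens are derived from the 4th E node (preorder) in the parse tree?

[E [E [E [T [F var]]] * [T [T [F lit]] <> [F var]]] * [T [F ( [E [T [F var]]] )]]]

var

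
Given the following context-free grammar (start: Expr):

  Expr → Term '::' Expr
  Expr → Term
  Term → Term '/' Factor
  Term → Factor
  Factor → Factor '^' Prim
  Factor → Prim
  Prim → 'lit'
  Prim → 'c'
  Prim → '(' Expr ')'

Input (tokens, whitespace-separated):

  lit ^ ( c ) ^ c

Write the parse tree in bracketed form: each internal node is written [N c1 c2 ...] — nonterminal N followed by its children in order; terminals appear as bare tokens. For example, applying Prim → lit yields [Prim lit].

Expr
Term
Factor
Factor ^ Prim
Factor ^ Prim ^ Prim
Prim ^ Prim ^ Prim
lit ^ Prim ^ Prim
lit ^ ( Expr ) ^ Prim
lit ^ ( Term ) ^ Prim
lit ^ ( Factor ) ^ Prim
lit ^ ( Prim ) ^ Prim
lit ^ ( c ) ^ Prim
lit ^ ( c ) ^ c

[Expr [Term [Factor [Factor [Factor [Prim lit]] ^ [Prim ( [Expr [Term [Factor [Prim c]]]] )]] ^ [Prim c]]]]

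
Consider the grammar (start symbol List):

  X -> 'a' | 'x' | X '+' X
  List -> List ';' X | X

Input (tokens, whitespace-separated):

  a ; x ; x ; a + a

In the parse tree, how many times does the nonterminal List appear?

4

[List [List [List [List [X a]] ; [X x]] ; [X x]] ; [X [X a] + [X a]]]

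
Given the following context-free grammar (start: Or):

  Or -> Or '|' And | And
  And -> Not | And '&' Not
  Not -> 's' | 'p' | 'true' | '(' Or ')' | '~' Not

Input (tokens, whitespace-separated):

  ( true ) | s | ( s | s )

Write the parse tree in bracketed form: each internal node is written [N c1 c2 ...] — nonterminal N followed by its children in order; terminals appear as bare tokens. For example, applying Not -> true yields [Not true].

[Or [Or [Or [And [Not ( [Or [And [Not true]]] )]]] | [And [Not s]]] | [And [Not ( [Or [Or [And [Not s]]] | [And [Not s]]] )]]]

Or
Or | And
Or | And | And
And | And | And
Not | And | And
( Or ) | And | And
( And ) | And | And
( Not ) | And | And
( true ) | And | And
( true ) | Not | And
( true ) | s | And
( true ) | s | Not
( true ) | s | ( Or )
( true ) | s | ( Or | And )
( true ) | s | ( And | And )
( true ) | s | ( Not | And )
( true ) | s | ( s | And )
( true ) | s | ( s | Not )
( true ) | s | ( s | s )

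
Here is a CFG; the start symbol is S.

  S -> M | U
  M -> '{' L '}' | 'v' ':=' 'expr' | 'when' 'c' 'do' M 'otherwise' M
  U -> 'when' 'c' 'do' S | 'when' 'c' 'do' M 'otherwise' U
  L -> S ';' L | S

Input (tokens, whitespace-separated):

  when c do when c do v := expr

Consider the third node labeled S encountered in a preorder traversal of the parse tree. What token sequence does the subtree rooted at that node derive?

v := expr

[S [U when c do [S [U when c do [S [M v := expr]]]]]]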